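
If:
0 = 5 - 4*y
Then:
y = 5/4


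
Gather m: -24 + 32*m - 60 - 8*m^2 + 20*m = -8*m^2 + 52*m - 84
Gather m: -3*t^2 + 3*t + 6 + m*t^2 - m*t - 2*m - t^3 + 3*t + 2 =m*(t^2 - t - 2) - t^3 - 3*t^2 + 6*t + 8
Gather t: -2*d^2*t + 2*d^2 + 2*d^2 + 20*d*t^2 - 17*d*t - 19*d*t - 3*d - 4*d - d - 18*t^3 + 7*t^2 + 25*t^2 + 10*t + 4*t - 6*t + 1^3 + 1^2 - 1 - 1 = 4*d^2 - 8*d - 18*t^3 + t^2*(20*d + 32) + t*(-2*d^2 - 36*d + 8)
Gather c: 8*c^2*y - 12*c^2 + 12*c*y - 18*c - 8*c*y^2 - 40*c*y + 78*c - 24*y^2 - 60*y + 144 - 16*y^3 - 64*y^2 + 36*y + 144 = c^2*(8*y - 12) + c*(-8*y^2 - 28*y + 60) - 16*y^3 - 88*y^2 - 24*y + 288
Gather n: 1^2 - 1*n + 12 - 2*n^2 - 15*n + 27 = -2*n^2 - 16*n + 40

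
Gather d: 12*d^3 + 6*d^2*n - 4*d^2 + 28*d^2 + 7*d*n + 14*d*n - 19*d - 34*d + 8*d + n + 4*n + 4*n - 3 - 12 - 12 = 12*d^3 + d^2*(6*n + 24) + d*(21*n - 45) + 9*n - 27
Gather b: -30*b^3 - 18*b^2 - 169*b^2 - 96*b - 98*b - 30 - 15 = -30*b^3 - 187*b^2 - 194*b - 45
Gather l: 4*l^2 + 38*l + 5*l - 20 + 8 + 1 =4*l^2 + 43*l - 11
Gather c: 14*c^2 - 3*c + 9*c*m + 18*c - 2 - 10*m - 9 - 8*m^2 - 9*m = 14*c^2 + c*(9*m + 15) - 8*m^2 - 19*m - 11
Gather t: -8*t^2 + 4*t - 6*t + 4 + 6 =-8*t^2 - 2*t + 10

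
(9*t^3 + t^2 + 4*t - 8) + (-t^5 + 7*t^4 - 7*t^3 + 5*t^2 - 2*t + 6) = -t^5 + 7*t^4 + 2*t^3 + 6*t^2 + 2*t - 2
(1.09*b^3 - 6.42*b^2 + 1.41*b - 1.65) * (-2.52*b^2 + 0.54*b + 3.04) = -2.7468*b^5 + 16.767*b^4 - 3.7064*b^3 - 14.5974*b^2 + 3.3954*b - 5.016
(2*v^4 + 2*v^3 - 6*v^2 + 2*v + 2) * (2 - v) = -2*v^5 + 2*v^4 + 10*v^3 - 14*v^2 + 2*v + 4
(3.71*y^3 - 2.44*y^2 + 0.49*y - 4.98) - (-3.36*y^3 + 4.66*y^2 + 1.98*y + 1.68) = 7.07*y^3 - 7.1*y^2 - 1.49*y - 6.66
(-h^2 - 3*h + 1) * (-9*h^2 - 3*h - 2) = 9*h^4 + 30*h^3 + 2*h^2 + 3*h - 2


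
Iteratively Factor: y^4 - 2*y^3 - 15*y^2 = (y)*(y^3 - 2*y^2 - 15*y) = y*(y + 3)*(y^2 - 5*y) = y^2*(y + 3)*(y - 5)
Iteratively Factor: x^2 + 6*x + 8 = (x + 2)*(x + 4)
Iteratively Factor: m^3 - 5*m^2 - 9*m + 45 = (m - 3)*(m^2 - 2*m - 15) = (m - 3)*(m + 3)*(m - 5)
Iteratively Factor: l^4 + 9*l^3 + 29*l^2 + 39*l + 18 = (l + 3)*(l^3 + 6*l^2 + 11*l + 6) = (l + 3)^2*(l^2 + 3*l + 2) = (l + 2)*(l + 3)^2*(l + 1)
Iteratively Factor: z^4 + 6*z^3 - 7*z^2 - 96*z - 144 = (z - 4)*(z^3 + 10*z^2 + 33*z + 36) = (z - 4)*(z + 3)*(z^2 + 7*z + 12) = (z - 4)*(z + 3)*(z + 4)*(z + 3)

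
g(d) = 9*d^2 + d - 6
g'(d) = 18*d + 1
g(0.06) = -5.91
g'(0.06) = 2.08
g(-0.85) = -0.35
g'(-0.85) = -14.30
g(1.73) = 22.67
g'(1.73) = 32.14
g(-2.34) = 40.94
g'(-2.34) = -41.12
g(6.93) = 433.15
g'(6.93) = 125.74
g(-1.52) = 13.27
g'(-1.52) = -26.36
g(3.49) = 107.11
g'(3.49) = 63.82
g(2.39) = 47.80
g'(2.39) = 44.02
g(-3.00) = 72.00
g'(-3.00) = -53.00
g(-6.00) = 312.00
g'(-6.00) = -107.00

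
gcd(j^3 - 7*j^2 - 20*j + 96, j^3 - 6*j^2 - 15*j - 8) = j - 8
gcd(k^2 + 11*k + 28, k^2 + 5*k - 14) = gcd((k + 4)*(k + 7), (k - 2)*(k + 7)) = k + 7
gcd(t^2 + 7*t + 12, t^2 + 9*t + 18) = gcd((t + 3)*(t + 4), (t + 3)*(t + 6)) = t + 3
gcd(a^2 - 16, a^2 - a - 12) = a - 4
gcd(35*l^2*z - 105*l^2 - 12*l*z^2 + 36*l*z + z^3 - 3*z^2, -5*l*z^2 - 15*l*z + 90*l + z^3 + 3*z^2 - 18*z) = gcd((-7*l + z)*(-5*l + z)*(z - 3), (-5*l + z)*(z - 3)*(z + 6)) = -5*l*z + 15*l + z^2 - 3*z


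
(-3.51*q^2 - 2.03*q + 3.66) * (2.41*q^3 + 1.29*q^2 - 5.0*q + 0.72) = -8.4591*q^5 - 9.4202*q^4 + 23.7519*q^3 + 12.3442*q^2 - 19.7616*q + 2.6352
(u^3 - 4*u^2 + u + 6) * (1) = u^3 - 4*u^2 + u + 6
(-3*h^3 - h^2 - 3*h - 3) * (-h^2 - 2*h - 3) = 3*h^5 + 7*h^4 + 14*h^3 + 12*h^2 + 15*h + 9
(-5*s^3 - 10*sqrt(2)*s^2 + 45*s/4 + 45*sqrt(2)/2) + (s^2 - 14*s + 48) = -5*s^3 - 10*sqrt(2)*s^2 + s^2 - 11*s/4 + 45*sqrt(2)/2 + 48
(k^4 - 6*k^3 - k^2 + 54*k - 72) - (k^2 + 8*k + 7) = k^4 - 6*k^3 - 2*k^2 + 46*k - 79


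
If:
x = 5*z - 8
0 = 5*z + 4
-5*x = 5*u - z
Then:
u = 296/25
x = -12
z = -4/5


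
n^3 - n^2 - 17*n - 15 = (n - 5)*(n + 1)*(n + 3)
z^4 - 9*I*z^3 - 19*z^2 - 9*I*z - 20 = (z - 5*I)*(z - 4*I)*(z - I)*(z + I)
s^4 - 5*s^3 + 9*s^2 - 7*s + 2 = (s - 2)*(s - 1)^3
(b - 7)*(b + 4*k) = b^2 + 4*b*k - 7*b - 28*k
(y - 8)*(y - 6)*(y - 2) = y^3 - 16*y^2 + 76*y - 96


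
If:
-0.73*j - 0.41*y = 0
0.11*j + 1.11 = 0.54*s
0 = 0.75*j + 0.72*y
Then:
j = 0.00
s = 2.06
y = 0.00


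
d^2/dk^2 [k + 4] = 0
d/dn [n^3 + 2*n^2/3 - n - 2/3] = 3*n^2 + 4*n/3 - 1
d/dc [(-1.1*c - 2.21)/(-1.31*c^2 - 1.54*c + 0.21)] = (1.441*c^2 + 1.694*c - (1.1*c + 2.21)*(2.62*c + 1.54) - 0.231)/(1.31*c^2 + 1.54*c - 0.21)^2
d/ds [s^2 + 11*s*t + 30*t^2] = 2*s + 11*t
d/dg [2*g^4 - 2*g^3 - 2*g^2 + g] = 8*g^3 - 6*g^2 - 4*g + 1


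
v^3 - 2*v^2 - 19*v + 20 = (v - 5)*(v - 1)*(v + 4)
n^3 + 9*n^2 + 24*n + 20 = (n + 2)^2*(n + 5)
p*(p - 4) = p^2 - 4*p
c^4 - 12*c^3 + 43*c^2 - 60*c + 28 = (c - 7)*(c - 2)^2*(c - 1)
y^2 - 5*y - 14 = (y - 7)*(y + 2)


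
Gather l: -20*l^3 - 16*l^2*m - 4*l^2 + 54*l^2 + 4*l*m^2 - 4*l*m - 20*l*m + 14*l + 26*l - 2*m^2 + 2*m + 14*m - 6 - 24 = -20*l^3 + l^2*(50 - 16*m) + l*(4*m^2 - 24*m + 40) - 2*m^2 + 16*m - 30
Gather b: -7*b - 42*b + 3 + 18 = 21 - 49*b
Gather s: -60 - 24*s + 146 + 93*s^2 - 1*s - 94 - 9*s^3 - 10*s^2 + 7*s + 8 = -9*s^3 + 83*s^2 - 18*s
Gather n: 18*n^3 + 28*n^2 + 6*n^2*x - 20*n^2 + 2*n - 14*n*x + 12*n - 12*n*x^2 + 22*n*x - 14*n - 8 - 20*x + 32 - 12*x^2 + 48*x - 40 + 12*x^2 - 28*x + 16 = 18*n^3 + n^2*(6*x + 8) + n*(-12*x^2 + 8*x)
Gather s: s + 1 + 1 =s + 2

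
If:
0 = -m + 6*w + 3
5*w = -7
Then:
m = -27/5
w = -7/5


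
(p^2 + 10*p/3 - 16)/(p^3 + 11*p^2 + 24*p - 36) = (p - 8/3)/(p^2 + 5*p - 6)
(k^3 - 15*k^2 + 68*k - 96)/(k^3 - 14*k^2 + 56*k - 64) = (k - 3)/(k - 2)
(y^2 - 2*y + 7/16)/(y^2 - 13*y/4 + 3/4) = (y - 7/4)/(y - 3)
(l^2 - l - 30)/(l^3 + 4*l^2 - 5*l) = (l - 6)/(l*(l - 1))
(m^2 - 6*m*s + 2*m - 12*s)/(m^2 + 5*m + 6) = (m - 6*s)/(m + 3)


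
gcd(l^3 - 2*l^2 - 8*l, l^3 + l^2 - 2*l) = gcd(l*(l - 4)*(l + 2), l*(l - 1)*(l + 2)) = l^2 + 2*l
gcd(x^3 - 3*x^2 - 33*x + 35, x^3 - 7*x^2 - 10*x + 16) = x - 1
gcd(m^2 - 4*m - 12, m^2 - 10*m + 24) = m - 6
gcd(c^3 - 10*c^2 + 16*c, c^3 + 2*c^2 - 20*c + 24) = c - 2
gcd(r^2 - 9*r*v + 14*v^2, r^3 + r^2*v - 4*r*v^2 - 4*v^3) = r - 2*v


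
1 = 1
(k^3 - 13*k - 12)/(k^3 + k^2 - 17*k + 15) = (k^3 - 13*k - 12)/(k^3 + k^2 - 17*k + 15)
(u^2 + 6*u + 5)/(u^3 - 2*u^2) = (u^2 + 6*u + 5)/(u^2*(u - 2))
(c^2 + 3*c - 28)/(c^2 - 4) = (c^2 + 3*c - 28)/(c^2 - 4)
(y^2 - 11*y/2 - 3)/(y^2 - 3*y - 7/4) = 2*(y - 6)/(2*y - 7)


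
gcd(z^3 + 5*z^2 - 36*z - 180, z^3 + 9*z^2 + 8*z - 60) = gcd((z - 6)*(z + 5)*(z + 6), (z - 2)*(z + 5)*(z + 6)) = z^2 + 11*z + 30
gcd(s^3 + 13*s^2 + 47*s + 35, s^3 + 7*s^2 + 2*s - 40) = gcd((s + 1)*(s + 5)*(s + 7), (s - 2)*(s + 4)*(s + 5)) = s + 5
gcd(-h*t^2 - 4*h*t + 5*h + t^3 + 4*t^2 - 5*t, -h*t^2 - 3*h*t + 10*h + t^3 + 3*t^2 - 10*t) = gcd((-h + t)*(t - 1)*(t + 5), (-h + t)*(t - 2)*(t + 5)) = -h*t - 5*h + t^2 + 5*t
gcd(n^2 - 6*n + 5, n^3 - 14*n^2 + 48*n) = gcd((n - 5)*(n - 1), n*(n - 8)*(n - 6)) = 1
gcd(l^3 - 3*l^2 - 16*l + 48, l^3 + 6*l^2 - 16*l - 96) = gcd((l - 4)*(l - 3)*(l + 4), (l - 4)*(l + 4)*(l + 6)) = l^2 - 16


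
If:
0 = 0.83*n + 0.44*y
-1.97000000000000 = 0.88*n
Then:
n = -2.24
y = 4.22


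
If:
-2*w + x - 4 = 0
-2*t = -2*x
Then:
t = x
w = x/2 - 2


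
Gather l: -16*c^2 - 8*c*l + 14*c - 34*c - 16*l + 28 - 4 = -16*c^2 - 20*c + l*(-8*c - 16) + 24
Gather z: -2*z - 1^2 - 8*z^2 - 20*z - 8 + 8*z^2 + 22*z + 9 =0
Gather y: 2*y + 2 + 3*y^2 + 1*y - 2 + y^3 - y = y^3 + 3*y^2 + 2*y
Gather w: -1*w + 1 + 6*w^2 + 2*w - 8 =6*w^2 + w - 7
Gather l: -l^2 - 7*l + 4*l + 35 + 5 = -l^2 - 3*l + 40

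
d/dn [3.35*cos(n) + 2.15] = -3.35*sin(n)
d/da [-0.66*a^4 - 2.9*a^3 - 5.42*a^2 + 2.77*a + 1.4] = -2.64*a^3 - 8.7*a^2 - 10.84*a + 2.77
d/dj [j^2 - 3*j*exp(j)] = -3*j*exp(j) + 2*j - 3*exp(j)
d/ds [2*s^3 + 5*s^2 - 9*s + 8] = 6*s^2 + 10*s - 9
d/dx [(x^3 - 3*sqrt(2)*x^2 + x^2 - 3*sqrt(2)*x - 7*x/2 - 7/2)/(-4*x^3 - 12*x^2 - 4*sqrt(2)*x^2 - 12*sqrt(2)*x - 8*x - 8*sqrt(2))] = (-8*sqrt(2)*x^2 - 4*x^2 - 14*x - 8*sqrt(2)*x - 7*sqrt(2) + 10)/(8*(x^4 + 2*sqrt(2)*x^3 + 4*x^3 + 6*x^2 + 8*sqrt(2)*x^2 + 8*x + 8*sqrt(2)*x + 8))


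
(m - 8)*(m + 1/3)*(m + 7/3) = m^3 - 16*m^2/3 - 185*m/9 - 56/9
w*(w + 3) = w^2 + 3*w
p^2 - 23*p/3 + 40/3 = (p - 5)*(p - 8/3)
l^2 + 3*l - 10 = (l - 2)*(l + 5)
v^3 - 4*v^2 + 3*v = v*(v - 3)*(v - 1)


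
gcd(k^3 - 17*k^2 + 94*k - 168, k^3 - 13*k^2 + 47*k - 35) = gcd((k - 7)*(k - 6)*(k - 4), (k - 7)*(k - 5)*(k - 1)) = k - 7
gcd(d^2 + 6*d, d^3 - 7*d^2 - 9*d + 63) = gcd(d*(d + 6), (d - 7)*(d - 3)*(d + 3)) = 1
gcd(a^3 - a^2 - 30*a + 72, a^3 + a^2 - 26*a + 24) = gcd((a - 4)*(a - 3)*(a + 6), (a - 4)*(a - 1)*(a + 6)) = a^2 + 2*a - 24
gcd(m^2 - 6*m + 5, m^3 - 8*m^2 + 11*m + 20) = m - 5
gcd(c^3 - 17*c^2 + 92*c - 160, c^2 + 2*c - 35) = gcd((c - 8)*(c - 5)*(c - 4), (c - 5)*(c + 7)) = c - 5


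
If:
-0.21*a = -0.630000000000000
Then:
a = 3.00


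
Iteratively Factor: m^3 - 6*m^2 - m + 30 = (m + 2)*(m^2 - 8*m + 15) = (m - 3)*(m + 2)*(m - 5)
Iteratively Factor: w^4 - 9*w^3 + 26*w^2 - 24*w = (w - 3)*(w^3 - 6*w^2 + 8*w) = (w - 3)*(w - 2)*(w^2 - 4*w) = (w - 4)*(w - 3)*(w - 2)*(w)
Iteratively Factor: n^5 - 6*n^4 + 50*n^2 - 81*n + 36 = (n + 3)*(n^4 - 9*n^3 + 27*n^2 - 31*n + 12) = (n - 3)*(n + 3)*(n^3 - 6*n^2 + 9*n - 4) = (n - 3)*(n - 1)*(n + 3)*(n^2 - 5*n + 4) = (n - 4)*(n - 3)*(n - 1)*(n + 3)*(n - 1)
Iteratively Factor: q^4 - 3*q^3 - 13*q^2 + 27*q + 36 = (q + 1)*(q^3 - 4*q^2 - 9*q + 36) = (q - 4)*(q + 1)*(q^2 - 9) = (q - 4)*(q - 3)*(q + 1)*(q + 3)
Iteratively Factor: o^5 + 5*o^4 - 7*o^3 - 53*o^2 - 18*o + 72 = (o - 1)*(o^4 + 6*o^3 - o^2 - 54*o - 72) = (o - 1)*(o + 2)*(o^3 + 4*o^2 - 9*o - 36) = (o - 1)*(o + 2)*(o + 4)*(o^2 - 9) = (o - 1)*(o + 2)*(o + 3)*(o + 4)*(o - 3)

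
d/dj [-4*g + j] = 1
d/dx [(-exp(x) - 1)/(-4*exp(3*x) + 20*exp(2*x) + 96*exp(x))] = (-exp(3*x) + exp(2*x) + 5*exp(x) + 12)*exp(-x)/(2*(exp(4*x) - 10*exp(3*x) - 23*exp(2*x) + 240*exp(x) + 576))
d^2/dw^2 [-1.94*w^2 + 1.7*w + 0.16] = -3.88000000000000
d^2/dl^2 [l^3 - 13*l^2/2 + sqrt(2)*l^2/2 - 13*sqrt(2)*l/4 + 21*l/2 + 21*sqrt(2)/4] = 6*l - 13 + sqrt(2)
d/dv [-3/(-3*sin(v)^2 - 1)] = -36*sin(2*v)/(3*cos(2*v) - 5)^2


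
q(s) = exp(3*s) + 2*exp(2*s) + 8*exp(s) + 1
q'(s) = 3*exp(3*s) + 4*exp(2*s) + 8*exp(s)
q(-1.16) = 3.74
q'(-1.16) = 2.99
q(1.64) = 232.40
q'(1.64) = 558.55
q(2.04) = 635.68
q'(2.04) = 1662.70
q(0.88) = 45.93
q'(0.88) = 84.58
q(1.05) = 63.53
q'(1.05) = 125.53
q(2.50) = 2203.33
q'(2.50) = 6115.24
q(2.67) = 3544.46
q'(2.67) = 9982.32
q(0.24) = 16.46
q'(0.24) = 22.80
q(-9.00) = 1.00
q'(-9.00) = 0.00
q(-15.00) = 1.00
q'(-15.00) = 0.00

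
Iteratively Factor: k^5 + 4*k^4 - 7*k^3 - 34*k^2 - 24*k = (k)*(k^4 + 4*k^3 - 7*k^2 - 34*k - 24) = k*(k - 3)*(k^3 + 7*k^2 + 14*k + 8) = k*(k - 3)*(k + 2)*(k^2 + 5*k + 4) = k*(k - 3)*(k + 2)*(k + 4)*(k + 1)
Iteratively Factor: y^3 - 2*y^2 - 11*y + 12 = (y + 3)*(y^2 - 5*y + 4) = (y - 1)*(y + 3)*(y - 4)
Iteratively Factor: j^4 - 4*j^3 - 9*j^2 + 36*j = (j + 3)*(j^3 - 7*j^2 + 12*j) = (j - 4)*(j + 3)*(j^2 - 3*j) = j*(j - 4)*(j + 3)*(j - 3)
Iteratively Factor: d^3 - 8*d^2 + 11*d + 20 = (d + 1)*(d^2 - 9*d + 20) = (d - 5)*(d + 1)*(d - 4)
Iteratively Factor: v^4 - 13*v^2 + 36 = (v + 2)*(v^3 - 2*v^2 - 9*v + 18) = (v - 3)*(v + 2)*(v^2 + v - 6) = (v - 3)*(v + 2)*(v + 3)*(v - 2)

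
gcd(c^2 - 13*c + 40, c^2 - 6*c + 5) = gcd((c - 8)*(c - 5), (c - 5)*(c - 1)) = c - 5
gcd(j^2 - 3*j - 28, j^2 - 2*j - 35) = j - 7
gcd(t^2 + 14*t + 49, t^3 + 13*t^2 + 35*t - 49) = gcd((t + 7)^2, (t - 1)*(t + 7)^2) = t^2 + 14*t + 49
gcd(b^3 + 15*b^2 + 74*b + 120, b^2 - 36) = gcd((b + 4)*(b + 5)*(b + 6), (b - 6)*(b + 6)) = b + 6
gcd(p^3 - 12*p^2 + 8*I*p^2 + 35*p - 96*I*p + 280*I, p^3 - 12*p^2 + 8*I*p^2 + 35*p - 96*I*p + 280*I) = p^3 + p^2*(-12 + 8*I) + p*(35 - 96*I) + 280*I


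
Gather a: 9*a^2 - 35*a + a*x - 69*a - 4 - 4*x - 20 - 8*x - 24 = 9*a^2 + a*(x - 104) - 12*x - 48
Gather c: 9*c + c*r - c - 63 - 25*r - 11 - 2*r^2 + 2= c*(r + 8) - 2*r^2 - 25*r - 72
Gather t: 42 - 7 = 35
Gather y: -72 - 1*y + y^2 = y^2 - y - 72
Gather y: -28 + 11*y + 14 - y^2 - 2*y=-y^2 + 9*y - 14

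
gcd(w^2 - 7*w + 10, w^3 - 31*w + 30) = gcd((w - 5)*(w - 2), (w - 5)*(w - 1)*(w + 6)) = w - 5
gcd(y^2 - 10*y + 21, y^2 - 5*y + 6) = y - 3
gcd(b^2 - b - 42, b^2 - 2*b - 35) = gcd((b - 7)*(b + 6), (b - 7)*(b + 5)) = b - 7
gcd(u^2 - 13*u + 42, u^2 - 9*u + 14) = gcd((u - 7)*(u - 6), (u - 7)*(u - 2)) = u - 7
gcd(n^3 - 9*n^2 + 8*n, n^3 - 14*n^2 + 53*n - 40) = n^2 - 9*n + 8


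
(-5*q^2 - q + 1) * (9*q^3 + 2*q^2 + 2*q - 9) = -45*q^5 - 19*q^4 - 3*q^3 + 45*q^2 + 11*q - 9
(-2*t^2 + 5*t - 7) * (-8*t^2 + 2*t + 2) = 16*t^4 - 44*t^3 + 62*t^2 - 4*t - 14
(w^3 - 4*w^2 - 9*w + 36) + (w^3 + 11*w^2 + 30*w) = 2*w^3 + 7*w^2 + 21*w + 36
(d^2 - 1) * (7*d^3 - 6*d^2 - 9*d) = 7*d^5 - 6*d^4 - 16*d^3 + 6*d^2 + 9*d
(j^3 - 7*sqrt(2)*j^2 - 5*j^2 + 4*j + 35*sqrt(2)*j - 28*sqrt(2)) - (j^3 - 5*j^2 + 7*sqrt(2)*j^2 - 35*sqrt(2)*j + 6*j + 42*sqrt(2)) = -14*sqrt(2)*j^2 - 2*j + 70*sqrt(2)*j - 70*sqrt(2)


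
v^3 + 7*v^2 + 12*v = v*(v + 3)*(v + 4)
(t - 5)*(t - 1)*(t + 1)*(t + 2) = t^4 - 3*t^3 - 11*t^2 + 3*t + 10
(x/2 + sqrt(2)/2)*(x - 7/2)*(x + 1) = x^3/2 - 5*x^2/4 + sqrt(2)*x^2/2 - 5*sqrt(2)*x/4 - 7*x/4 - 7*sqrt(2)/4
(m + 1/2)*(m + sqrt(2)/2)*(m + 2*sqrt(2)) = m^3 + m^2/2 + 5*sqrt(2)*m^2/2 + 5*sqrt(2)*m/4 + 2*m + 1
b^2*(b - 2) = b^3 - 2*b^2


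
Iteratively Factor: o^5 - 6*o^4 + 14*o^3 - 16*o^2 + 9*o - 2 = (o - 1)*(o^4 - 5*o^3 + 9*o^2 - 7*o + 2) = (o - 1)^2*(o^3 - 4*o^2 + 5*o - 2) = (o - 1)^3*(o^2 - 3*o + 2) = (o - 2)*(o - 1)^3*(o - 1)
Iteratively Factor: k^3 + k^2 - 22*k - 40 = (k + 2)*(k^2 - k - 20) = (k + 2)*(k + 4)*(k - 5)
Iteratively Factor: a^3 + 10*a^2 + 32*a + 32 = (a + 4)*(a^2 + 6*a + 8) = (a + 4)^2*(a + 2)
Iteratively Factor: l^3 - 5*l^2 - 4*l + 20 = (l - 5)*(l^2 - 4) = (l - 5)*(l + 2)*(l - 2)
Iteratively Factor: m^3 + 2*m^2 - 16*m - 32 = (m + 4)*(m^2 - 2*m - 8) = (m + 2)*(m + 4)*(m - 4)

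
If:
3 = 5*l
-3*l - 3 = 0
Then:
No Solution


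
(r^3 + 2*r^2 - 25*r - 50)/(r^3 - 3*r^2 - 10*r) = (r + 5)/r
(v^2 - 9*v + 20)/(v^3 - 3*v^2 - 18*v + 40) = (v - 4)/(v^2 + 2*v - 8)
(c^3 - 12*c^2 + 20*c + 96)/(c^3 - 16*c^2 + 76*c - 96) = (c + 2)/(c - 2)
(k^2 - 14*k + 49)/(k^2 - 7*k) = (k - 7)/k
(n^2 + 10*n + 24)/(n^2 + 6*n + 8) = (n + 6)/(n + 2)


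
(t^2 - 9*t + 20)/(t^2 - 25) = (t - 4)/(t + 5)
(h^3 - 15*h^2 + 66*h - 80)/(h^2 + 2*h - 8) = (h^2 - 13*h + 40)/(h + 4)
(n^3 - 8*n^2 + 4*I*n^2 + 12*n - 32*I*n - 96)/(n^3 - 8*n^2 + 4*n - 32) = (n + 6*I)/(n + 2*I)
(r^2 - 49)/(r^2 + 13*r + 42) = (r - 7)/(r + 6)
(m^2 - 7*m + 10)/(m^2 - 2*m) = (m - 5)/m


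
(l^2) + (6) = l^2 + 6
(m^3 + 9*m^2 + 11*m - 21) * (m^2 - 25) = m^5 + 9*m^4 - 14*m^3 - 246*m^2 - 275*m + 525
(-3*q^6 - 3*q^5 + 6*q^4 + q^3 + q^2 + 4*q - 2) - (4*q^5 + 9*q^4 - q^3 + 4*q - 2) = -3*q^6 - 7*q^5 - 3*q^4 + 2*q^3 + q^2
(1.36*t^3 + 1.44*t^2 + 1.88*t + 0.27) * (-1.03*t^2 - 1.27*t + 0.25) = -1.4008*t^5 - 3.2104*t^4 - 3.4252*t^3 - 2.3057*t^2 + 0.1271*t + 0.0675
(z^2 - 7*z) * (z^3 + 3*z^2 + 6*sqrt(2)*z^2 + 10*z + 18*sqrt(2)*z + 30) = z^5 - 4*z^4 + 6*sqrt(2)*z^4 - 24*sqrt(2)*z^3 - 11*z^3 - 126*sqrt(2)*z^2 - 40*z^2 - 210*z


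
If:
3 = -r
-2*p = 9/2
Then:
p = -9/4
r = -3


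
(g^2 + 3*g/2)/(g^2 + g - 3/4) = 2*g/(2*g - 1)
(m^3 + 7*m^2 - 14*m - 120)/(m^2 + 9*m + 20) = (m^2 + 2*m - 24)/(m + 4)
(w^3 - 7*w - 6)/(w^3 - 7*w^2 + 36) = (w + 1)/(w - 6)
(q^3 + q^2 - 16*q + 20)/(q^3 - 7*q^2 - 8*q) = (-q^3 - q^2 + 16*q - 20)/(q*(-q^2 + 7*q + 8))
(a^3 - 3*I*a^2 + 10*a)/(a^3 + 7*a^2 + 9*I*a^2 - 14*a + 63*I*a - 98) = a*(a - 5*I)/(a^2 + 7*a*(1 + I) + 49*I)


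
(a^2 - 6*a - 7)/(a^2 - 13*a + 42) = (a + 1)/(a - 6)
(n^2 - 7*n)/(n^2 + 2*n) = (n - 7)/(n + 2)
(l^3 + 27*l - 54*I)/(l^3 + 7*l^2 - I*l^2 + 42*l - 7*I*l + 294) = (l^2 - 6*I*l - 9)/(l^2 + 7*l*(1 - I) - 49*I)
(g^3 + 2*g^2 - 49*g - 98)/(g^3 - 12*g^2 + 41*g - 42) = (g^2 + 9*g + 14)/(g^2 - 5*g + 6)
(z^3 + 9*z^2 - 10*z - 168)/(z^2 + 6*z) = z + 3 - 28/z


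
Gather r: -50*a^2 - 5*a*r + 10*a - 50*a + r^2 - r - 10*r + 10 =-50*a^2 - 40*a + r^2 + r*(-5*a - 11) + 10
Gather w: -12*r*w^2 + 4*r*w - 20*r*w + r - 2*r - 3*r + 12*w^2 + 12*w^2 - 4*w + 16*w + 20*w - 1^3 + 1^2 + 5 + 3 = -4*r + w^2*(24 - 12*r) + w*(32 - 16*r) + 8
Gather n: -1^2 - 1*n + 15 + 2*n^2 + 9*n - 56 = 2*n^2 + 8*n - 42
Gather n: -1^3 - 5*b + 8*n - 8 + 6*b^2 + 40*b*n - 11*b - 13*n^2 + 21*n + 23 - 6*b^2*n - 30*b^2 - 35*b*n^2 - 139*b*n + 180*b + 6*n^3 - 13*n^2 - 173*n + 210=-24*b^2 + 164*b + 6*n^3 + n^2*(-35*b - 26) + n*(-6*b^2 - 99*b - 144) + 224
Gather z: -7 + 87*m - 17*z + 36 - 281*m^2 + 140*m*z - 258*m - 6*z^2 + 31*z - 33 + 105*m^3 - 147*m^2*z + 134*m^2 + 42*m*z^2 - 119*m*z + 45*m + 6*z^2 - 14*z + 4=105*m^3 - 147*m^2 + 42*m*z^2 - 126*m + z*(-147*m^2 + 21*m)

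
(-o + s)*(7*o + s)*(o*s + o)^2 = -7*o^4*s^2 - 14*o^4*s - 7*o^4 + 6*o^3*s^3 + 12*o^3*s^2 + 6*o^3*s + o^2*s^4 + 2*o^2*s^3 + o^2*s^2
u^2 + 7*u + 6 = (u + 1)*(u + 6)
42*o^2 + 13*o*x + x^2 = (6*o + x)*(7*o + x)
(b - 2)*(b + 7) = b^2 + 5*b - 14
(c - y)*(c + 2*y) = c^2 + c*y - 2*y^2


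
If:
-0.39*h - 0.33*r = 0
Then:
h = -0.846153846153846*r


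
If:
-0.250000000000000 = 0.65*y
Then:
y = -0.38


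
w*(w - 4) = w^2 - 4*w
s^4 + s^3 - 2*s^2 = s^2*(s - 1)*(s + 2)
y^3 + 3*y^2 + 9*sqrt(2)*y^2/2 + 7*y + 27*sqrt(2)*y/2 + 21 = (y + 3)*(y + sqrt(2))*(y + 7*sqrt(2)/2)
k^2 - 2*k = k*(k - 2)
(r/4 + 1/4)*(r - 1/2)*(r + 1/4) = r^3/4 + 3*r^2/16 - 3*r/32 - 1/32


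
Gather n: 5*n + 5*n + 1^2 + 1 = 10*n + 2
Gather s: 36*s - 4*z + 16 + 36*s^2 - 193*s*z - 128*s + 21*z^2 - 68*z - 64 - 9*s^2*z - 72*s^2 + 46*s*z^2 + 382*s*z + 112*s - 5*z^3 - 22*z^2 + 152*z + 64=s^2*(-9*z - 36) + s*(46*z^2 + 189*z + 20) - 5*z^3 - z^2 + 80*z + 16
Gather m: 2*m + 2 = 2*m + 2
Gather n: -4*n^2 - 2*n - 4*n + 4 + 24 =-4*n^2 - 6*n + 28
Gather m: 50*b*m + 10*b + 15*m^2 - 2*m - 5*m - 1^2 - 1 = 10*b + 15*m^2 + m*(50*b - 7) - 2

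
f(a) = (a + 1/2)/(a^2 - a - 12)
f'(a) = (1 - 2*a)*(a + 1/2)/(a^2 - a - 12)^2 + 1/(a^2 - a - 12) = (a^2 - a - (2*a - 1)*(2*a + 1)/2 - 12)/(-a^2 + a + 12)^2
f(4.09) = 7.19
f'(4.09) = -79.37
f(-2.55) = 0.70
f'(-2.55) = -1.78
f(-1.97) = 0.24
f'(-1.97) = -0.35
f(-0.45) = -0.00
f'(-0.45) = -0.09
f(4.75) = 0.90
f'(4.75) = -1.15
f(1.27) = -0.15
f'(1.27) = -0.11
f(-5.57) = -0.21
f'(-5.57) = -0.06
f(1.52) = -0.18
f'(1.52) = -0.12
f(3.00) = -0.58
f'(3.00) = -0.65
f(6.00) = 0.36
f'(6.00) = -0.17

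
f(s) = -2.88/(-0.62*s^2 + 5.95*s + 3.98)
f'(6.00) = -0.01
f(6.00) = -0.17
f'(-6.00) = 0.01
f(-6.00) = 0.05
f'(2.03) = 0.05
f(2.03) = -0.21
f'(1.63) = 0.08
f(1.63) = -0.24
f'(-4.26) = 0.03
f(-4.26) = 0.09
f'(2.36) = 0.04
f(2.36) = -0.20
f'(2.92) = 0.03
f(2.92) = -0.18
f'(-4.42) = 0.03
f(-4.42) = 0.08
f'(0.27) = 0.53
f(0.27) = -0.52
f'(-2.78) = 0.09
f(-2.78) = 0.17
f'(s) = -2.88*(1.24*s - 5.95)/(-0.62*s^2 + 5.95*s + 3.98)^2 = (17.136 - 3.5712*s)/(-0.62*s^2 + 5.95*s + 3.98)^2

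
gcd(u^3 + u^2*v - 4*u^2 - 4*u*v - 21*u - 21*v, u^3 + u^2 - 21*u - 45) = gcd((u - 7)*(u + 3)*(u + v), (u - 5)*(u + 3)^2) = u + 3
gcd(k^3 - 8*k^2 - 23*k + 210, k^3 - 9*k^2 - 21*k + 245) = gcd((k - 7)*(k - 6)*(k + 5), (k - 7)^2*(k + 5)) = k^2 - 2*k - 35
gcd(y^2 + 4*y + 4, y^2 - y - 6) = y + 2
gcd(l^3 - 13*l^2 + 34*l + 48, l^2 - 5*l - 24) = l - 8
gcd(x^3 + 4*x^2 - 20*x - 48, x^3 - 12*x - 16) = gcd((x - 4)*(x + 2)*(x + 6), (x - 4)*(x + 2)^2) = x^2 - 2*x - 8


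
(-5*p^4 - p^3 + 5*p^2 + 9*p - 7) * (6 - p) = 5*p^5 - 29*p^4 - 11*p^3 + 21*p^2 + 61*p - 42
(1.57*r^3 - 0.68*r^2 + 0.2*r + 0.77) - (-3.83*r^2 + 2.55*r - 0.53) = 1.57*r^3 + 3.15*r^2 - 2.35*r + 1.3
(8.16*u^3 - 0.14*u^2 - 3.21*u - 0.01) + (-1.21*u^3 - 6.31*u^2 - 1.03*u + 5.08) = 6.95*u^3 - 6.45*u^2 - 4.24*u + 5.07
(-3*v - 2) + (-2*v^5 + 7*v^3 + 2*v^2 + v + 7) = -2*v^5 + 7*v^3 + 2*v^2 - 2*v + 5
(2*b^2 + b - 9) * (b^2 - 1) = 2*b^4 + b^3 - 11*b^2 - b + 9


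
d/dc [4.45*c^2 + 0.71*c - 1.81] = 8.9*c + 0.71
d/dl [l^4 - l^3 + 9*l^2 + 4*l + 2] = 4*l^3 - 3*l^2 + 18*l + 4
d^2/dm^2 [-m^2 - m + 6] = -2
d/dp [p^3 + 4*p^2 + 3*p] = 3*p^2 + 8*p + 3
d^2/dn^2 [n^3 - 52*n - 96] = 6*n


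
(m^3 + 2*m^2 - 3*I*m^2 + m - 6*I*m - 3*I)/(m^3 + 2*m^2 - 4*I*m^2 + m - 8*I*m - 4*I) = (m - 3*I)/(m - 4*I)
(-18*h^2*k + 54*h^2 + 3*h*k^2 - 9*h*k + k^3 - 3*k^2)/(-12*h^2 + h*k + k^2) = (6*h*k - 18*h + k^2 - 3*k)/(4*h + k)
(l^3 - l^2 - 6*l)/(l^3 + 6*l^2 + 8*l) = (l - 3)/(l + 4)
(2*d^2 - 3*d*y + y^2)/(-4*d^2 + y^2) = (-d + y)/(2*d + y)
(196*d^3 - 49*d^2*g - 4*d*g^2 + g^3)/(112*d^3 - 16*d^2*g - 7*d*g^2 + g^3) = (7*d + g)/(4*d + g)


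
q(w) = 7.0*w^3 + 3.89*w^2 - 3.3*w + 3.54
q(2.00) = 68.50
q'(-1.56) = 35.67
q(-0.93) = 4.34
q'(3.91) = 348.17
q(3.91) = 468.54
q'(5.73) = 730.77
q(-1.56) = -8.42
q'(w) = 21.0*w^2 + 7.78*w - 3.3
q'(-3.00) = 162.36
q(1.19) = 16.92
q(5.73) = 1429.28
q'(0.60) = 8.93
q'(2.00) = 96.26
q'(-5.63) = 618.53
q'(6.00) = 799.38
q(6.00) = 1635.78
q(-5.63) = -1103.75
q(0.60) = 4.47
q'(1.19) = 35.70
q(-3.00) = -140.55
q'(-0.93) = 7.63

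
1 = 1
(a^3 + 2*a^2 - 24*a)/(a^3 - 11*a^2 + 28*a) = (a + 6)/(a - 7)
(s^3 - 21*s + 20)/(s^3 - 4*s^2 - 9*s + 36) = (s^2 + 4*s - 5)/(s^2 - 9)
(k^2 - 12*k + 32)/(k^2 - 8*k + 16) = (k - 8)/(k - 4)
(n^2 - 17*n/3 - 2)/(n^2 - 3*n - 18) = (n + 1/3)/(n + 3)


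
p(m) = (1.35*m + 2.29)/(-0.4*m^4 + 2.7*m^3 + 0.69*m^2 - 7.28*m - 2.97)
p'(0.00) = 1.44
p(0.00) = -0.77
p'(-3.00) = 0.01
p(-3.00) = 0.02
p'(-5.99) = 0.00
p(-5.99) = 0.01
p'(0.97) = -0.20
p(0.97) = -0.49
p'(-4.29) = 0.01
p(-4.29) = 0.01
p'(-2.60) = 0.01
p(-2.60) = 0.03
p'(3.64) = -0.09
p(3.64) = 0.18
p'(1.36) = -0.82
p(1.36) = -0.67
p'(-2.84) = 0.01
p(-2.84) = 0.02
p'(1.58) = -2.14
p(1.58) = -0.96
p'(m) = (1.35*m + 2.29)*(1.6*m^3 - 8.1*m^2 - 1.38*m + 7.28)/(-0.4*m^4 + 2.7*m^3 + 0.69*m^2 - 7.28*m - 2.97)^2 + 1.35/(-0.4*m^4 + 2.7*m^3 + 0.69*m^2 - 7.28*m - 2.97)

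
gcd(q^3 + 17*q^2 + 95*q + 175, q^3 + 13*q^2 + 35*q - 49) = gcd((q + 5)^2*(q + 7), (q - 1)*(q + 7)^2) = q + 7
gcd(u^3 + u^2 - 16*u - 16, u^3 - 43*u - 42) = u + 1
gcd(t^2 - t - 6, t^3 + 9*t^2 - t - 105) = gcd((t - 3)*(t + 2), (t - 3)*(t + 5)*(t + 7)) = t - 3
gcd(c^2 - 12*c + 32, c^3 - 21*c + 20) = c - 4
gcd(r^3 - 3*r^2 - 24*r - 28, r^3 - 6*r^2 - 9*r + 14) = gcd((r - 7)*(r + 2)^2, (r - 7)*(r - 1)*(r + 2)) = r^2 - 5*r - 14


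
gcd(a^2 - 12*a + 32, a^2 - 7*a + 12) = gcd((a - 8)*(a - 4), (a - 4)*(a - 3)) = a - 4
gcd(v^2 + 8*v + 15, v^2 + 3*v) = v + 3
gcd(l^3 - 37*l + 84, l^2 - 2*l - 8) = l - 4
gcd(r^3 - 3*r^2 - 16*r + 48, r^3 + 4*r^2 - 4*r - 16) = r + 4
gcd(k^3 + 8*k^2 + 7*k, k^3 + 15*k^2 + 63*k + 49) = k^2 + 8*k + 7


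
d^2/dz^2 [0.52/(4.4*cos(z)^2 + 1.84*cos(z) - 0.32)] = (-40.2688*(1 - cos(z)^2)^2 - 12.62976*cos(z)^3 - 24.823552*cos(z)^2 + 24.953344*cos(z) + 45.254144)/(4.4*cos(z)^2 + 1.84*cos(z) - 0.32)^3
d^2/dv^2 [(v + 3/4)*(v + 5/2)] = 2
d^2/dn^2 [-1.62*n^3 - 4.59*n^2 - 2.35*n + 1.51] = -9.72*n - 9.18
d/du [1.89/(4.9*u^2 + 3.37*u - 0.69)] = (-18.522*u - 6.3693)/(4.9*u^2 + 3.37*u - 0.69)^2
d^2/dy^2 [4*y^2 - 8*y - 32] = 8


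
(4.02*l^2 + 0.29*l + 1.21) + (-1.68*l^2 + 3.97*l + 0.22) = 2.34*l^2 + 4.26*l + 1.43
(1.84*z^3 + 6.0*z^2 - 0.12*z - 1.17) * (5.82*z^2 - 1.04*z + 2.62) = 10.7088*z^5 + 33.0064*z^4 - 2.1176*z^3 + 9.0354*z^2 + 0.9024*z - 3.0654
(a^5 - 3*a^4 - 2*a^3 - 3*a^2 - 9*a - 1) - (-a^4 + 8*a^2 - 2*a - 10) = a^5 - 2*a^4 - 2*a^3 - 11*a^2 - 7*a + 9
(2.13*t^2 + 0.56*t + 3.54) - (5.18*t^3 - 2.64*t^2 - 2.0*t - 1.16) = -5.18*t^3 + 4.77*t^2 + 2.56*t + 4.7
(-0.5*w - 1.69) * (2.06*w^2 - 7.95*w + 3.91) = -1.03*w^3 + 0.4936*w^2 + 11.4805*w - 6.6079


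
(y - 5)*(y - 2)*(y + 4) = y^3 - 3*y^2 - 18*y + 40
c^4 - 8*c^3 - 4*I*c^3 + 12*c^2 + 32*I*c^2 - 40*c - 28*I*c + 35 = (c - 7)*(c - 1)*(c - 5*I)*(c + I)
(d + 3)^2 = d^2 + 6*d + 9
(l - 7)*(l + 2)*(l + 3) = l^3 - 2*l^2 - 29*l - 42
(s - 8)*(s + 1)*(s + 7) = s^3 - 57*s - 56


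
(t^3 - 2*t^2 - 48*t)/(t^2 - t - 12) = t*(-t^2 + 2*t + 48)/(-t^2 + t + 12)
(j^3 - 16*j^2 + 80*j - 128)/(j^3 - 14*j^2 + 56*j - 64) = (j - 4)/(j - 2)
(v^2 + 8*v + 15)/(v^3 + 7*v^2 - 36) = (v + 5)/(v^2 + 4*v - 12)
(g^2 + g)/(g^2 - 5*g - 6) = g/(g - 6)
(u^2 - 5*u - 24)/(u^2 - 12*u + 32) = (u + 3)/(u - 4)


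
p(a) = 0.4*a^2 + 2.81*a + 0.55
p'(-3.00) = 0.41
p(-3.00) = -4.28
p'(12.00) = 12.41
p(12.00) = 91.87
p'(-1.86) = 1.32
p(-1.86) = -3.29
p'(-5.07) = -1.25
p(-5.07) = -3.41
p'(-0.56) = 2.36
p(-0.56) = -0.90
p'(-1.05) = 1.97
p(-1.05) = -1.96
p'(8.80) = 9.85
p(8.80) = 56.25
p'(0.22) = 2.99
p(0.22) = 1.19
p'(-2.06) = 1.16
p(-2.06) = -3.54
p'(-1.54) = 1.58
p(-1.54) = -2.83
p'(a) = 0.8*a + 2.81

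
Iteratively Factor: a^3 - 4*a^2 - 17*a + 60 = (a - 5)*(a^2 + a - 12) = (a - 5)*(a - 3)*(a + 4)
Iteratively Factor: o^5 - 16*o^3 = (o)*(o^4 - 16*o^2) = o^2*(o^3 - 16*o) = o^2*(o - 4)*(o^2 + 4*o) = o^2*(o - 4)*(o + 4)*(o)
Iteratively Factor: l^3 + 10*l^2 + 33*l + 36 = (l + 4)*(l^2 + 6*l + 9) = (l + 3)*(l + 4)*(l + 3)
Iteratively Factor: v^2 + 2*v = (v)*(v + 2)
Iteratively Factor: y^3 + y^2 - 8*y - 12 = (y + 2)*(y^2 - y - 6) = (y - 3)*(y + 2)*(y + 2)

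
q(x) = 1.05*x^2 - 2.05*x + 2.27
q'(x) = 2.1*x - 2.05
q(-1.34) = 6.90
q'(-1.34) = -4.86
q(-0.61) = 3.91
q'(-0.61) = -3.33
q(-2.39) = 13.17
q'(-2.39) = -7.07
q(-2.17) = 11.66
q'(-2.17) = -6.61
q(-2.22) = 12.00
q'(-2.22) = -6.71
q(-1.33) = 6.85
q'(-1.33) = -4.84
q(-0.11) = 2.51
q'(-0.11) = -2.28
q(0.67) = 1.37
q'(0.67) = -0.64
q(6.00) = 27.77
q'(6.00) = 10.55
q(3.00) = 5.57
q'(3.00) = 4.25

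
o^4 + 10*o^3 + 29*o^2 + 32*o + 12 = (o + 1)^2*(o + 2)*(o + 6)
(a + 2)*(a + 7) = a^2 + 9*a + 14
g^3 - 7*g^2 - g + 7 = (g - 7)*(g - 1)*(g + 1)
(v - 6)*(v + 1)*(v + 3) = v^3 - 2*v^2 - 21*v - 18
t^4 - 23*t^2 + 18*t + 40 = (t - 4)*(t - 2)*(t + 1)*(t + 5)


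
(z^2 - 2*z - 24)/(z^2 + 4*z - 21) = (z^2 - 2*z - 24)/(z^2 + 4*z - 21)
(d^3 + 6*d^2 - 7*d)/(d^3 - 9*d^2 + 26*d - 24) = d*(d^2 + 6*d - 7)/(d^3 - 9*d^2 + 26*d - 24)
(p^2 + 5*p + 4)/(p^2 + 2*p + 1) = (p + 4)/(p + 1)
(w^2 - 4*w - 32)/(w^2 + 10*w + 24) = (w - 8)/(w + 6)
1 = 1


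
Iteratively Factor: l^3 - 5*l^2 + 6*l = (l - 2)*(l^2 - 3*l) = (l - 3)*(l - 2)*(l)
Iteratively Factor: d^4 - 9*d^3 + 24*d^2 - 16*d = (d)*(d^3 - 9*d^2 + 24*d - 16) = d*(d - 4)*(d^2 - 5*d + 4) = d*(d - 4)^2*(d - 1)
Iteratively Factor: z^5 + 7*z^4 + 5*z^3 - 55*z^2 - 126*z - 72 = (z + 3)*(z^4 + 4*z^3 - 7*z^2 - 34*z - 24) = (z + 3)*(z + 4)*(z^3 - 7*z - 6) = (z + 2)*(z + 3)*(z + 4)*(z^2 - 2*z - 3) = (z - 3)*(z + 2)*(z + 3)*(z + 4)*(z + 1)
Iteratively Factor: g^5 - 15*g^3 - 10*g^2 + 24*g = (g + 3)*(g^4 - 3*g^3 - 6*g^2 + 8*g) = g*(g + 3)*(g^3 - 3*g^2 - 6*g + 8) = g*(g - 4)*(g + 3)*(g^2 + g - 2) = g*(g - 4)*(g + 2)*(g + 3)*(g - 1)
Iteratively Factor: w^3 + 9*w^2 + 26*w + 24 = (w + 4)*(w^2 + 5*w + 6) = (w + 2)*(w + 4)*(w + 3)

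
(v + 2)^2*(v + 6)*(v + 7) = v^4 + 17*v^3 + 98*v^2 + 220*v + 168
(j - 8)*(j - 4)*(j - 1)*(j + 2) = j^4 - 11*j^3 + 18*j^2 + 56*j - 64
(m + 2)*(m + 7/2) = m^2 + 11*m/2 + 7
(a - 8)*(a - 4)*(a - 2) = a^3 - 14*a^2 + 56*a - 64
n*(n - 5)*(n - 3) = n^3 - 8*n^2 + 15*n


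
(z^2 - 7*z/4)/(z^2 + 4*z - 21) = z*(4*z - 7)/(4*(z^2 + 4*z - 21))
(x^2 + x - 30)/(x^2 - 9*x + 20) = (x + 6)/(x - 4)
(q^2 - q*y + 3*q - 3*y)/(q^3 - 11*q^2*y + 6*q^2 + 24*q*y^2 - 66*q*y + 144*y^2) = (q^2 - q*y + 3*q - 3*y)/(q^3 - 11*q^2*y + 6*q^2 + 24*q*y^2 - 66*q*y + 144*y^2)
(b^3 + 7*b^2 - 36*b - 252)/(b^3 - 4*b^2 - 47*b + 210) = (b + 6)/(b - 5)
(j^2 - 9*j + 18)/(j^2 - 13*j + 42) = (j - 3)/(j - 7)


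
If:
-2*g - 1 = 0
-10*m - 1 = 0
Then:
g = -1/2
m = -1/10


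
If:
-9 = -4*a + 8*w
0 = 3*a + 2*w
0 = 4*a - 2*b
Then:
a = 9/16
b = 9/8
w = -27/32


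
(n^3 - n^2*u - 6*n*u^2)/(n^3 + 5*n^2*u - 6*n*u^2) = (n^2 - n*u - 6*u^2)/(n^2 + 5*n*u - 6*u^2)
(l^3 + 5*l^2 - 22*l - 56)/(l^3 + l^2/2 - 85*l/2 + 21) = 2*(l^2 - 2*l - 8)/(2*l^2 - 13*l + 6)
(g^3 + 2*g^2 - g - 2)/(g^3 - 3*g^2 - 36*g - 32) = (g^2 + g - 2)/(g^2 - 4*g - 32)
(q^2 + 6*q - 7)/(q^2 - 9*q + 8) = (q + 7)/(q - 8)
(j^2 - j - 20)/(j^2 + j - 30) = (j + 4)/(j + 6)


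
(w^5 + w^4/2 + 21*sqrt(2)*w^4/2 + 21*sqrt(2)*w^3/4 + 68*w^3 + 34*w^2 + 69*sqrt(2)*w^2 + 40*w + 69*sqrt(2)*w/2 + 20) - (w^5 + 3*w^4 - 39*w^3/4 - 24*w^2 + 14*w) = -5*w^4/2 + 21*sqrt(2)*w^4/2 + 21*sqrt(2)*w^3/4 + 311*w^3/4 + 58*w^2 + 69*sqrt(2)*w^2 + 26*w + 69*sqrt(2)*w/2 + 20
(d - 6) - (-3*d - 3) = 4*d - 3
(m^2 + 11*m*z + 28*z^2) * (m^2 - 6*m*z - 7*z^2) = m^4 + 5*m^3*z - 45*m^2*z^2 - 245*m*z^3 - 196*z^4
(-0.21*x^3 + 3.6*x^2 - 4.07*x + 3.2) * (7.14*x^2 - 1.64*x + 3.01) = -1.4994*x^5 + 26.0484*x^4 - 35.5959*x^3 + 40.3588*x^2 - 17.4987*x + 9.632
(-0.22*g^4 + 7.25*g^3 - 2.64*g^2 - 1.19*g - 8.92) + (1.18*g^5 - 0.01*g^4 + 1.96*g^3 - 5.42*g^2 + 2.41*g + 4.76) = 1.18*g^5 - 0.23*g^4 + 9.21*g^3 - 8.06*g^2 + 1.22*g - 4.16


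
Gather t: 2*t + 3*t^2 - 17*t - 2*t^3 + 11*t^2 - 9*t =-2*t^3 + 14*t^2 - 24*t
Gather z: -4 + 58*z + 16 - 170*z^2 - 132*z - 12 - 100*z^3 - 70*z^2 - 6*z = -100*z^3 - 240*z^2 - 80*z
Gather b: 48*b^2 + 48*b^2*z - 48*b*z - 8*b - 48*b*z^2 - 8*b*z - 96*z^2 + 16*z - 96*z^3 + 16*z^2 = b^2*(48*z + 48) + b*(-48*z^2 - 56*z - 8) - 96*z^3 - 80*z^2 + 16*z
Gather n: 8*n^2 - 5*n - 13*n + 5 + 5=8*n^2 - 18*n + 10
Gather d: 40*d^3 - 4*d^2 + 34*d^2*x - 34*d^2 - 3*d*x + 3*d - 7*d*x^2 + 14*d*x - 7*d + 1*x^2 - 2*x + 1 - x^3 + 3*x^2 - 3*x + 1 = 40*d^3 + d^2*(34*x - 38) + d*(-7*x^2 + 11*x - 4) - x^3 + 4*x^2 - 5*x + 2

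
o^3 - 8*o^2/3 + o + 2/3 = (o - 2)*(o - 1)*(o + 1/3)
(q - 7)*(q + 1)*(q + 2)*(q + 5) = q^4 + q^3 - 39*q^2 - 109*q - 70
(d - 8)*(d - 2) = d^2 - 10*d + 16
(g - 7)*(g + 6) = g^2 - g - 42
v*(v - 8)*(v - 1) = v^3 - 9*v^2 + 8*v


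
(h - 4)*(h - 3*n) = h^2 - 3*h*n - 4*h + 12*n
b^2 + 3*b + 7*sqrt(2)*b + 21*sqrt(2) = (b + 3)*(b + 7*sqrt(2))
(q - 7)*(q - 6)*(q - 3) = q^3 - 16*q^2 + 81*q - 126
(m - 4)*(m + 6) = m^2 + 2*m - 24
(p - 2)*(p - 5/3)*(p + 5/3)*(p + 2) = p^4 - 61*p^2/9 + 100/9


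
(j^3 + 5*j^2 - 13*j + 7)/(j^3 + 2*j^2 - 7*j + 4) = (j + 7)/(j + 4)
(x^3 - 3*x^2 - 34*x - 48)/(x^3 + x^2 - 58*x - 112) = (x + 3)/(x + 7)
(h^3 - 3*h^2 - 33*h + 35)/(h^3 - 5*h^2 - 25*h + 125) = (h^2 - 8*h + 7)/(h^2 - 10*h + 25)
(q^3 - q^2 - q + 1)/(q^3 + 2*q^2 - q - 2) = (q - 1)/(q + 2)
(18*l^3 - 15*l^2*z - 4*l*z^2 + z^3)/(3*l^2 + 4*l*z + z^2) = (6*l^2 - 7*l*z + z^2)/(l + z)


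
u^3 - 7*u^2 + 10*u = u*(u - 5)*(u - 2)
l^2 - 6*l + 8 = (l - 4)*(l - 2)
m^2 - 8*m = m*(m - 8)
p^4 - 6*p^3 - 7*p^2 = p^2*(p - 7)*(p + 1)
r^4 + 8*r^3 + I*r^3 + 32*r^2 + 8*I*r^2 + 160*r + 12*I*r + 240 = (r + 2)*(r + 6)*(r - 4*I)*(r + 5*I)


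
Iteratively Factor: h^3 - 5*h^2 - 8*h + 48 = (h - 4)*(h^2 - h - 12) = (h - 4)^2*(h + 3)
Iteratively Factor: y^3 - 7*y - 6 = (y - 3)*(y^2 + 3*y + 2) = (y - 3)*(y + 1)*(y + 2)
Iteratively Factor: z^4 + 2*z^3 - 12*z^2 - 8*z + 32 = (z + 2)*(z^3 - 12*z + 16) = (z + 2)*(z + 4)*(z^2 - 4*z + 4) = (z - 2)*(z + 2)*(z + 4)*(z - 2)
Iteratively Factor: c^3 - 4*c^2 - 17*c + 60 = (c - 5)*(c^2 + c - 12) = (c - 5)*(c - 3)*(c + 4)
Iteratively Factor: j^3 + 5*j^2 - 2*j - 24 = (j + 3)*(j^2 + 2*j - 8) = (j + 3)*(j + 4)*(j - 2)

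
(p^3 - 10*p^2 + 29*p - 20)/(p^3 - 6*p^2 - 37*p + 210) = (p^2 - 5*p + 4)/(p^2 - p - 42)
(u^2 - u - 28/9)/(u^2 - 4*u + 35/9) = (3*u + 4)/(3*u - 5)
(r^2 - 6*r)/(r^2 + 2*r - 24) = r*(r - 6)/(r^2 + 2*r - 24)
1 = 1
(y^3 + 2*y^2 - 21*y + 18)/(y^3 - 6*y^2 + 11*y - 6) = (y + 6)/(y - 2)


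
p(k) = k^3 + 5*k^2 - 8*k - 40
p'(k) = 3*k^2 + 10*k - 8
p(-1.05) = -27.25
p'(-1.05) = -15.19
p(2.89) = 2.78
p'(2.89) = 45.96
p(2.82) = -0.37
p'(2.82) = 44.06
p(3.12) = 14.08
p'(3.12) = 52.40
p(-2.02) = -11.68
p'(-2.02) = -15.96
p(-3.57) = 6.79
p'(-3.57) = -5.47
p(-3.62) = 7.04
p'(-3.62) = -4.89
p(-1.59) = -18.66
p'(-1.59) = -16.32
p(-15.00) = -2170.00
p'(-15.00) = 517.00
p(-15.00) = -2170.00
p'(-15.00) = 517.00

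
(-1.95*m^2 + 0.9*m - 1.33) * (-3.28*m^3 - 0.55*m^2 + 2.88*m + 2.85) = 6.396*m^5 - 1.8795*m^4 - 1.7486*m^3 - 2.234*m^2 - 1.2654*m - 3.7905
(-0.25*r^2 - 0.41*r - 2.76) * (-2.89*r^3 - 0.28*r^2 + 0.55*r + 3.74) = 0.7225*r^5 + 1.2549*r^4 + 7.9537*r^3 - 0.3877*r^2 - 3.0514*r - 10.3224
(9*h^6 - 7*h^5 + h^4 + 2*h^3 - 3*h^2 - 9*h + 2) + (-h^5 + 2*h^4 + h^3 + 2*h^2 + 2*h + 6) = 9*h^6 - 8*h^5 + 3*h^4 + 3*h^3 - h^2 - 7*h + 8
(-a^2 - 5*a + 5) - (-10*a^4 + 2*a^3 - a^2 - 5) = 10*a^4 - 2*a^3 - 5*a + 10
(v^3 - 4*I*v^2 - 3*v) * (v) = v^4 - 4*I*v^3 - 3*v^2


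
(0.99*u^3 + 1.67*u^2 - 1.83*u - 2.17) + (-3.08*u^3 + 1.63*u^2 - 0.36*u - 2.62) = -2.09*u^3 + 3.3*u^2 - 2.19*u - 4.79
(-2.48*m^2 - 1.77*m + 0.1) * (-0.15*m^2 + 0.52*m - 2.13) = 0.372*m^4 - 1.0241*m^3 + 4.347*m^2 + 3.8221*m - 0.213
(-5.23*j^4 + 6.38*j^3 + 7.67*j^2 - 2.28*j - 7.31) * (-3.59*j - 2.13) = 18.7757*j^5 - 11.7643*j^4 - 41.1247*j^3 - 8.1519*j^2 + 31.0993*j + 15.5703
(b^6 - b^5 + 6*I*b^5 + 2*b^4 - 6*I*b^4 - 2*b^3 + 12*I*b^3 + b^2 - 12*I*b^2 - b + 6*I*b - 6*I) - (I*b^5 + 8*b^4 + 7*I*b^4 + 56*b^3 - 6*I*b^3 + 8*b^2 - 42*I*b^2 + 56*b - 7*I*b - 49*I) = b^6 - b^5 + 5*I*b^5 - 6*b^4 - 13*I*b^4 - 58*b^3 + 18*I*b^3 - 7*b^2 + 30*I*b^2 - 57*b + 13*I*b + 43*I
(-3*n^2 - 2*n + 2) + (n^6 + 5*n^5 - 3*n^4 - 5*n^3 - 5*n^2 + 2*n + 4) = n^6 + 5*n^5 - 3*n^4 - 5*n^3 - 8*n^2 + 6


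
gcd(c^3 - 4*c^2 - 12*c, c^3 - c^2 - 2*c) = c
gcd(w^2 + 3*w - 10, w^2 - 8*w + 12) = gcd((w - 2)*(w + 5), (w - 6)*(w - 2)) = w - 2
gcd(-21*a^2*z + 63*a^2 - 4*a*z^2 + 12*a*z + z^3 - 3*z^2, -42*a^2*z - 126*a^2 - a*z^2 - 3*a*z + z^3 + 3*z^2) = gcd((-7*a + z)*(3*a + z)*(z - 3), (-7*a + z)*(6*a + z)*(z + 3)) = -7*a + z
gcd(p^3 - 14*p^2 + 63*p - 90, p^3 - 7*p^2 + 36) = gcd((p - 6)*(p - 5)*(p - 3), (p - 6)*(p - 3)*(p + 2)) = p^2 - 9*p + 18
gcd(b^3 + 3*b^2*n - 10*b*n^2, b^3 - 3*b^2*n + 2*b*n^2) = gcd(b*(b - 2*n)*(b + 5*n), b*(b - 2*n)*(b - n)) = b^2 - 2*b*n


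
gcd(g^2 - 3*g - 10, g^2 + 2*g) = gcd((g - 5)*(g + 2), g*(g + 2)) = g + 2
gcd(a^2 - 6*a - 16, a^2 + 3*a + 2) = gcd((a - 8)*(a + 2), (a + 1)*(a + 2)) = a + 2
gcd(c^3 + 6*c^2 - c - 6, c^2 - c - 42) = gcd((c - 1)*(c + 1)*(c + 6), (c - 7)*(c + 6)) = c + 6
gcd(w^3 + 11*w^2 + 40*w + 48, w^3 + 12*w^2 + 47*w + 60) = w^2 + 7*w + 12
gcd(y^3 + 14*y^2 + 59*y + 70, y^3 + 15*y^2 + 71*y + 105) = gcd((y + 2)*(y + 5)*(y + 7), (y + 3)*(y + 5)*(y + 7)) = y^2 + 12*y + 35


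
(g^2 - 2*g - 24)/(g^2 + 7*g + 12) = (g - 6)/(g + 3)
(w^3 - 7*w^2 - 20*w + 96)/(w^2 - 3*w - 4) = (-w^3 + 7*w^2 + 20*w - 96)/(-w^2 + 3*w + 4)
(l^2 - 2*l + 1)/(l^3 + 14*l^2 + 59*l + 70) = (l^2 - 2*l + 1)/(l^3 + 14*l^2 + 59*l + 70)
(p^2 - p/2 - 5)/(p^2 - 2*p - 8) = (p - 5/2)/(p - 4)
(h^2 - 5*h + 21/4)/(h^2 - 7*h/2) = (h - 3/2)/h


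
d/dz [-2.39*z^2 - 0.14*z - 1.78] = -4.78*z - 0.14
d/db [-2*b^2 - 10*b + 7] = -4*b - 10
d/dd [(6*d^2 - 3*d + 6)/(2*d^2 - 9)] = 3*(2*d^2 - 44*d + 9)/(4*d^4 - 36*d^2 + 81)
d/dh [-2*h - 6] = -2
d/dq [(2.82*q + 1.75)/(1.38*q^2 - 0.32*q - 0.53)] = (3.8916*q^2 - 0.9024*q - (2.76*q - 0.32)*(2.82*q + 1.75) - 1.4946)/(-1.38*q^2 + 0.32*q + 0.53)^2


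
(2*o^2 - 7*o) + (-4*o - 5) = 2*o^2 - 11*o - 5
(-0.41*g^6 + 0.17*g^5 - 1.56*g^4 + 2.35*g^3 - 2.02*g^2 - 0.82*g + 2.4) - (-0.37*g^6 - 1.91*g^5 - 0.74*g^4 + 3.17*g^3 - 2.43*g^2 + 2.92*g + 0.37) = -0.04*g^6 + 2.08*g^5 - 0.82*g^4 - 0.82*g^3 + 0.41*g^2 - 3.74*g + 2.03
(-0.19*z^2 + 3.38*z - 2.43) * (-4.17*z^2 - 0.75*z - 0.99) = 0.7923*z^4 - 13.9521*z^3 + 7.7862*z^2 - 1.5237*z + 2.4057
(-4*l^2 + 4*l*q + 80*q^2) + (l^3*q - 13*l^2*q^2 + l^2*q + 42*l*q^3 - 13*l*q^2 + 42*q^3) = l^3*q - 13*l^2*q^2 + l^2*q - 4*l^2 + 42*l*q^3 - 13*l*q^2 + 4*l*q + 42*q^3 + 80*q^2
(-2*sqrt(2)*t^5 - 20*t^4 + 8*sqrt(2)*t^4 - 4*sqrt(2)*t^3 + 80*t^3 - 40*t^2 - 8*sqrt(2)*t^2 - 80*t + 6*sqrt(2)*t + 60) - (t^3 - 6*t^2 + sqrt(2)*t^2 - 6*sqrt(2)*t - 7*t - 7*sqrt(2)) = -2*sqrt(2)*t^5 - 20*t^4 + 8*sqrt(2)*t^4 - 4*sqrt(2)*t^3 + 79*t^3 - 34*t^2 - 9*sqrt(2)*t^2 - 73*t + 12*sqrt(2)*t + 7*sqrt(2) + 60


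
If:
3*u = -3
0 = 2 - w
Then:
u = -1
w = 2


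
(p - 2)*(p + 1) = p^2 - p - 2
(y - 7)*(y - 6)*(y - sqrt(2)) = y^3 - 13*y^2 - sqrt(2)*y^2 + 13*sqrt(2)*y + 42*y - 42*sqrt(2)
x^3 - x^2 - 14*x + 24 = (x - 3)*(x - 2)*(x + 4)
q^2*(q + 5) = q^3 + 5*q^2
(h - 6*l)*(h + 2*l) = h^2 - 4*h*l - 12*l^2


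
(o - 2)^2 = o^2 - 4*o + 4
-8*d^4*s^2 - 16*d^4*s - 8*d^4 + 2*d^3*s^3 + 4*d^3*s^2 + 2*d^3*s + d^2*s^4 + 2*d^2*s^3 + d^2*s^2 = (-2*d + s)*(4*d + s)*(d*s + d)^2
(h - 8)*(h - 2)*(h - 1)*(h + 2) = h^4 - 9*h^3 + 4*h^2 + 36*h - 32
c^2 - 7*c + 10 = (c - 5)*(c - 2)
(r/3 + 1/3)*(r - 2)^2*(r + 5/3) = r^4/3 - 4*r^3/9 - 5*r^2/3 + 4*r/3 + 20/9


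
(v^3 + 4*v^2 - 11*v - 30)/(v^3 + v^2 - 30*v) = (v^3 + 4*v^2 - 11*v - 30)/(v*(v^2 + v - 30))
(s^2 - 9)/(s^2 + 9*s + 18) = (s - 3)/(s + 6)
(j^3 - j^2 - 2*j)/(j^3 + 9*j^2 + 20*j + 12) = j*(j - 2)/(j^2 + 8*j + 12)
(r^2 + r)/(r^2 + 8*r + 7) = r/(r + 7)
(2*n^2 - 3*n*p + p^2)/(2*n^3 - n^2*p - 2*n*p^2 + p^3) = 1/(n + p)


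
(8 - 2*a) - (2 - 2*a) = 6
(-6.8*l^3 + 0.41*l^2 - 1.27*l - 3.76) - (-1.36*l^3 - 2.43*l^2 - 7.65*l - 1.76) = -5.44*l^3 + 2.84*l^2 + 6.38*l - 2.0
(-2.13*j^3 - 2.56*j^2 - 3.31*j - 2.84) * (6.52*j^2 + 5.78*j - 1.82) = -13.8876*j^5 - 29.0026*j^4 - 32.5014*j^3 - 32.9894*j^2 - 10.391*j + 5.1688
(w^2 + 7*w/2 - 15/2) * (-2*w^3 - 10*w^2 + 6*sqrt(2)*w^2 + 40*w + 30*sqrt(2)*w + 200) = -2*w^5 - 17*w^4 + 6*sqrt(2)*w^4 + 20*w^3 + 51*sqrt(2)*w^3 + 60*sqrt(2)*w^2 + 415*w^2 - 225*sqrt(2)*w + 400*w - 1500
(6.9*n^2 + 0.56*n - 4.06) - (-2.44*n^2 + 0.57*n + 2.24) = 9.34*n^2 - 0.0099999999999999*n - 6.3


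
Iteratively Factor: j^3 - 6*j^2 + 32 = (j + 2)*(j^2 - 8*j + 16) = (j - 4)*(j + 2)*(j - 4)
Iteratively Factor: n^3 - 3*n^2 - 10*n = (n - 5)*(n^2 + 2*n) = n*(n - 5)*(n + 2)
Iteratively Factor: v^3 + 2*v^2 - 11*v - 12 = (v + 1)*(v^2 + v - 12) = (v + 1)*(v + 4)*(v - 3)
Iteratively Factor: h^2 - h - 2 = (h - 2)*(h + 1)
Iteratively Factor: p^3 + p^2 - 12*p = (p - 3)*(p^2 + 4*p) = (p - 3)*(p + 4)*(p)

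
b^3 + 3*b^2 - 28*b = b*(b - 4)*(b + 7)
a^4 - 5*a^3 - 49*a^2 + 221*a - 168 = (a - 8)*(a - 3)*(a - 1)*(a + 7)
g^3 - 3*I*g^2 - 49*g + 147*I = (g - 7)*(g + 7)*(g - 3*I)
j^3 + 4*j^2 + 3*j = j*(j + 1)*(j + 3)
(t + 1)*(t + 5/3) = t^2 + 8*t/3 + 5/3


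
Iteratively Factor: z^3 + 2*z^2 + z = (z)*(z^2 + 2*z + 1) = z*(z + 1)*(z + 1)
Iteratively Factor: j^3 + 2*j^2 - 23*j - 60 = (j + 3)*(j^2 - j - 20) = (j + 3)*(j + 4)*(j - 5)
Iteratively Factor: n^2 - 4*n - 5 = (n + 1)*(n - 5)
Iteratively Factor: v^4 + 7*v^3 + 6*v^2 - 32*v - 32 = (v + 4)*(v^3 + 3*v^2 - 6*v - 8) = (v + 1)*(v + 4)*(v^2 + 2*v - 8) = (v - 2)*(v + 1)*(v + 4)*(v + 4)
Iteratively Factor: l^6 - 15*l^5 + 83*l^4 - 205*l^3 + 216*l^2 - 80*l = (l - 1)*(l^5 - 14*l^4 + 69*l^3 - 136*l^2 + 80*l) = (l - 4)*(l - 1)*(l^4 - 10*l^3 + 29*l^2 - 20*l) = (l - 4)*(l - 1)^2*(l^3 - 9*l^2 + 20*l) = (l - 5)*(l - 4)*(l - 1)^2*(l^2 - 4*l) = l*(l - 5)*(l - 4)*(l - 1)^2*(l - 4)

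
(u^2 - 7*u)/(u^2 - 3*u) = (u - 7)/(u - 3)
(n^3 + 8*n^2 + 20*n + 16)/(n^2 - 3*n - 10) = (n^2 + 6*n + 8)/(n - 5)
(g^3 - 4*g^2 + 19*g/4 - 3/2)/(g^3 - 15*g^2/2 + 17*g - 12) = (g - 1/2)/(g - 4)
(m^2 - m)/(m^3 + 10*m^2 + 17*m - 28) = m/(m^2 + 11*m + 28)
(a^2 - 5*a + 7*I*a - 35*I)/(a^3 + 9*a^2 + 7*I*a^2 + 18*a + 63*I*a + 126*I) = (a - 5)/(a^2 + 9*a + 18)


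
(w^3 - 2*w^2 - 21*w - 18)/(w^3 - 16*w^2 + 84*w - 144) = (w^2 + 4*w + 3)/(w^2 - 10*w + 24)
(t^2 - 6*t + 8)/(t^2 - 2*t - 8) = (t - 2)/(t + 2)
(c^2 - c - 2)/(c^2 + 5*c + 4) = (c - 2)/(c + 4)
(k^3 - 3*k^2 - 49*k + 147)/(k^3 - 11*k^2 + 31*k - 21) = (k + 7)/(k - 1)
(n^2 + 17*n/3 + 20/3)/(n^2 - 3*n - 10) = (3*n^2 + 17*n + 20)/(3*(n^2 - 3*n - 10))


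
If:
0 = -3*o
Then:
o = 0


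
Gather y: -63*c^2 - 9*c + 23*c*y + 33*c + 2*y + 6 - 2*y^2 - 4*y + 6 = -63*c^2 + 24*c - 2*y^2 + y*(23*c - 2) + 12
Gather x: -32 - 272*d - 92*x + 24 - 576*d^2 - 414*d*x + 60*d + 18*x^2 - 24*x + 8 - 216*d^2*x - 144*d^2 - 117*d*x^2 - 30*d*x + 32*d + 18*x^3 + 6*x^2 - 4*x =-720*d^2 - 180*d + 18*x^3 + x^2*(24 - 117*d) + x*(-216*d^2 - 444*d - 120)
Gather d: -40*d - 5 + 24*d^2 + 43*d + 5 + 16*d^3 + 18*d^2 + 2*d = 16*d^3 + 42*d^2 + 5*d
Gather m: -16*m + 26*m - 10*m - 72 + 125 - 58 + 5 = 0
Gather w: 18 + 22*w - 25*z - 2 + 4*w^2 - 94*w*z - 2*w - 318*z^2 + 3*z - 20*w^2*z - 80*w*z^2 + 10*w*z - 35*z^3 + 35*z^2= w^2*(4 - 20*z) + w*(-80*z^2 - 84*z + 20) - 35*z^3 - 283*z^2 - 22*z + 16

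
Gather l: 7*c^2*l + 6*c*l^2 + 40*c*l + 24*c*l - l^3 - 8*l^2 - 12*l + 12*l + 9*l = -l^3 + l^2*(6*c - 8) + l*(7*c^2 + 64*c + 9)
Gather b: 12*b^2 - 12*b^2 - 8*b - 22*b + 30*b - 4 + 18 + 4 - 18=0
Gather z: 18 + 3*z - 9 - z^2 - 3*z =9 - z^2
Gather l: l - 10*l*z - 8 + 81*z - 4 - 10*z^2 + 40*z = l*(1 - 10*z) - 10*z^2 + 121*z - 12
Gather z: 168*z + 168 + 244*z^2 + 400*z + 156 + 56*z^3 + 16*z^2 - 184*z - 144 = 56*z^3 + 260*z^2 + 384*z + 180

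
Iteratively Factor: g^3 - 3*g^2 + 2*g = (g)*(g^2 - 3*g + 2) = g*(g - 1)*(g - 2)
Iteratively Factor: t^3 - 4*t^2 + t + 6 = (t + 1)*(t^2 - 5*t + 6) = (t - 3)*(t + 1)*(t - 2)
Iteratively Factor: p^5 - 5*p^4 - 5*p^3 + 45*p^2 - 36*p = (p)*(p^4 - 5*p^3 - 5*p^2 + 45*p - 36) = p*(p + 3)*(p^3 - 8*p^2 + 19*p - 12) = p*(p - 4)*(p + 3)*(p^2 - 4*p + 3) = p*(p - 4)*(p - 3)*(p + 3)*(p - 1)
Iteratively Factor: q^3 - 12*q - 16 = (q - 4)*(q^2 + 4*q + 4) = (q - 4)*(q + 2)*(q + 2)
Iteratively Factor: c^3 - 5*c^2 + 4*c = (c - 1)*(c^2 - 4*c) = c*(c - 1)*(c - 4)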